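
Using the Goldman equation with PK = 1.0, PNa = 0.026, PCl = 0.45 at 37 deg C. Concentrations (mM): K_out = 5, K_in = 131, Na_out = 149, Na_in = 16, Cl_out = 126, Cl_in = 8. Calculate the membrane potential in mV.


Vm = (RT/F)*ln((PK*Ko + PNa*Nao + PCl*Cli)/(PK*Ki + PNa*Nai + PCl*Clo))
Numer = 12.474, Denom = 188.116
Vm = -72.52 mV


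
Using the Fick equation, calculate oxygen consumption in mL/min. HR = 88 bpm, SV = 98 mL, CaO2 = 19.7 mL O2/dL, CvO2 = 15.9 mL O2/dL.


CO = HR*SV = 88*98/1000 = 8.624 L/min
a-v O2 diff = 19.7 - 15.9 = 3.8 mL/dL
VO2 = CO * (CaO2-CvO2) * 10 dL/L
VO2 = 8.624 * 3.8 * 10
VO2 = 327.7 mL/min


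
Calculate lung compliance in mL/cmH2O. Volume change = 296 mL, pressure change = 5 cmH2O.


C = dV / dP
C = 296 / 5
C = 59.2 mL/cmH2O


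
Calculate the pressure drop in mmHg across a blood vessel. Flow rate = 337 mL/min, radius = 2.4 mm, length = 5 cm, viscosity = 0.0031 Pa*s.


dP = 8*mu*L*Q / (pi*r^4)
Q = 337 mL/min = 5.61667e-06 m^3/s
dP = 66.8199 Pa = 66.8199 / 133.322 mmHg = 0.5012 mmHg


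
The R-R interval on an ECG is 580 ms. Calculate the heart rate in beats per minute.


HR = 60 / RR_interval(s)
RR = 580 ms = 0.58 s
HR = 60 / 0.58 = 103.4 bpm


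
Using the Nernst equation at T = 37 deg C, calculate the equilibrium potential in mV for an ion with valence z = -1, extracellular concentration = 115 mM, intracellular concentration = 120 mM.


E = (RT/(zF)) * ln(C_out/C_in)
T = 37 + 273.15 = 310.15 K
E = (8.314 * 310.15 / (-1 * 96485)) * ln(115/120)
E = 1.137 mV


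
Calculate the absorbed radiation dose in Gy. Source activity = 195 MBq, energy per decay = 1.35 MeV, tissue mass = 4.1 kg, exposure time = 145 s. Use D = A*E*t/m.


A = 195 MBq = 1.9500e+08 Bq
E = 1.35 MeV = 2.1627e-13 J
D = A*E*t/m = 1.9500e+08*2.1627e-13*145/4.1
D = 0.001491 Gy


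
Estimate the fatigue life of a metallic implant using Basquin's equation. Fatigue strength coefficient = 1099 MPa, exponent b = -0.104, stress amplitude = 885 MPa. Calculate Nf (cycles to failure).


sigma_a = sigma_f' * (2Nf)^b
2Nf = (sigma_a/sigma_f')^(1/b)
2Nf = (885/1099)^(1/-0.104)
2Nf = 8.0236031
Nf = 4.012


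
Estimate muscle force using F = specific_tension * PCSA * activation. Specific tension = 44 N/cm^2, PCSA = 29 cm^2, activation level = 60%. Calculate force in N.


F = sigma * PCSA * activation
F = 44 * 29 * 0.6
F = 765.6 N


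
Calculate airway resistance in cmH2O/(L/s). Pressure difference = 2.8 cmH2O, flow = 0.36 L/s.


R = dP / flow
R = 2.8 / 0.36
R = 7.778 cmH2O/(L/s)


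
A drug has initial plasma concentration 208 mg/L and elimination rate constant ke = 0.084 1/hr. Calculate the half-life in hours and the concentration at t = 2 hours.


t_half = ln(2) / ke = 0.693147 / 0.084 = 8.252 hr
C(t) = C0 * exp(-ke*t) = 208 * exp(-0.084*2)
C(2) = 175.8 mg/L


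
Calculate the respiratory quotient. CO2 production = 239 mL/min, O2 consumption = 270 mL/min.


RQ = VCO2 / VO2
RQ = 239 / 270
RQ = 0.8852


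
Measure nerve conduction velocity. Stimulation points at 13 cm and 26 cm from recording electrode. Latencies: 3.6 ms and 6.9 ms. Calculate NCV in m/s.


Distance = (26 - 13) / 100 = 0.13 m
dt = (6.9 - 3.6) / 1000 = 0.0033 s
NCV = dist / dt = 39.39 m/s


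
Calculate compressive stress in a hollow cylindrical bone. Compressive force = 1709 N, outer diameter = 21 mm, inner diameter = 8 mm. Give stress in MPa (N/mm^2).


A = pi*(r_o^2 - r_i^2)
r_o = 10.5 mm, r_i = 4 mm
A = 296.095 mm^2
sigma = F/A = 1709 / 296.095
sigma = 5.772 MPa


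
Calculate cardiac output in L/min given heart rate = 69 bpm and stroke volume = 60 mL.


CO = HR * SV
CO = 69 * 60 / 1000
CO = 4.14 L/min


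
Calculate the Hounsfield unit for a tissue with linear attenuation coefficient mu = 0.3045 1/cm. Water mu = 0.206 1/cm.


HU = ((mu_tissue - mu_water) / mu_water) * 1000
HU = ((0.3045 - 0.206) / 0.206) * 1000
HU = 478.2


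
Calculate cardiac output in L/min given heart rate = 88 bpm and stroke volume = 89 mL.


CO = HR * SV
CO = 88 * 89 / 1000
CO = 7.832 L/min


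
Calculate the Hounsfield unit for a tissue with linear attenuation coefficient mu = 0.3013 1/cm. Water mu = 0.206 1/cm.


HU = ((mu_tissue - mu_water) / mu_water) * 1000
HU = ((0.3013 - 0.206) / 0.206) * 1000
HU = 462.6


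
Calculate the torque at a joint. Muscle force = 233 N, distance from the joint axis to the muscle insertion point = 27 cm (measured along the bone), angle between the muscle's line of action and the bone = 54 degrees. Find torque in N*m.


Torque = F * d * sin(theta)   (moment arm = d*sin(theta))
d = 27 cm = 0.27 m
Torque = 233 * 0.27 * sin(54)
Torque = 50.9 N*m


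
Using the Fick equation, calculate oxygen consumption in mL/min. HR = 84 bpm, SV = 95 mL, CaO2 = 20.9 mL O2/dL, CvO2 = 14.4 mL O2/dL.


CO = HR*SV = 84*95/1000 = 7.98 L/min
a-v O2 diff = 20.9 - 14.4 = 6.5 mL/dL
VO2 = CO * (CaO2-CvO2) * 10 dL/L
VO2 = 7.98 * 6.5 * 10
VO2 = 518.7 mL/min


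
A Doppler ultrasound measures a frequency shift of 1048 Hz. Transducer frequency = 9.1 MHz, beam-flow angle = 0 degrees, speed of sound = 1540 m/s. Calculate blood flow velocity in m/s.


v = fd * c / (2 * f0 * cos(theta))
v = 1048 * 1540 / (2 * 9.1000e+06 * cos(0))
v = 0.08868 m/s


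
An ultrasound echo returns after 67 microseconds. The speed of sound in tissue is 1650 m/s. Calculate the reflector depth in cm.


depth = c * t / 2
t = 67 us = 6.7000e-05 s
depth = 1650 * 6.7000e-05 / 2
depth = 0.055275 m = 5.5275 cm


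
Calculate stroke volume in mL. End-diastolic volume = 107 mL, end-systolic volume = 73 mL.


SV = EDV - ESV
SV = 107 - 73
SV = 34 mL


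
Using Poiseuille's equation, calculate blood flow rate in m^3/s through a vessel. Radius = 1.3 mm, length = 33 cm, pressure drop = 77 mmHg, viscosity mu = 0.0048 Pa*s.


Q = pi*r^4*dP / (8*mu*L)
r = 0.0013 m, L = 0.33 m
dP = 77 mmHg = 10265.794 Pa
Q = 7.2689e-06 m^3/s


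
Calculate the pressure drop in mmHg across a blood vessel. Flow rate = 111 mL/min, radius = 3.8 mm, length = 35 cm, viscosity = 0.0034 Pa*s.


dP = 8*mu*L*Q / (pi*r^4)
Q = 111 mL/min = 1.85e-06 m^3/s
dP = 26.8859 Pa = 26.8859 / 133.322 mmHg = 0.2017 mmHg


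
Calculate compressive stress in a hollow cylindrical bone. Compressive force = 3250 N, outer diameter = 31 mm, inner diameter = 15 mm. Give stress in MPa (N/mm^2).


A = pi*(r_o^2 - r_i^2)
r_o = 15.5 mm, r_i = 7.5 mm
A = 578.053 mm^2
sigma = F/A = 3250 / 578.053
sigma = 5.622 MPa


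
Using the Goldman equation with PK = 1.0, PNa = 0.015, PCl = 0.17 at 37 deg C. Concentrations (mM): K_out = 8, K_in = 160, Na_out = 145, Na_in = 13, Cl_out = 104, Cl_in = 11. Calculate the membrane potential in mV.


Vm = (RT/F)*ln((PK*Ko + PNa*Nao + PCl*Cli)/(PK*Ki + PNa*Nai + PCl*Clo))
Numer = 12.045, Denom = 177.875
Vm = -71.96 mV


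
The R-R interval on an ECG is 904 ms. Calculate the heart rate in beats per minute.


HR = 60 / RR_interval(s)
RR = 904 ms = 0.904 s
HR = 60 / 0.904 = 66.37 bpm


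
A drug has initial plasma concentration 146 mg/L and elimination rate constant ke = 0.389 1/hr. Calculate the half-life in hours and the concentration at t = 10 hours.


t_half = ln(2) / ke = 0.693147 / 0.389 = 1.782 hr
C(t) = C0 * exp(-ke*t) = 146 * exp(-0.389*10)
C(10) = 2.985 mg/L


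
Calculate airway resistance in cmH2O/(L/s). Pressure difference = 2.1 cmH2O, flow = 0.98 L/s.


R = dP / flow
R = 2.1 / 0.98
R = 2.143 cmH2O/(L/s)


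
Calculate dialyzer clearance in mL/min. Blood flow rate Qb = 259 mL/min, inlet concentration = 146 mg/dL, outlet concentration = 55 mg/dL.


K = Qb * (Cb_in - Cb_out) / Cb_in
K = 259 * (146 - 55) / 146
K = 161.4 mL/min


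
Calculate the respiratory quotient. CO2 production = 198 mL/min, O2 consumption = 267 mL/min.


RQ = VCO2 / VO2
RQ = 198 / 267
RQ = 0.7416


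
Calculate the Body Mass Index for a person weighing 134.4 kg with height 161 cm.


BMI = weight / height^2
height = 161 cm = 1.61 m
BMI = 134.4 / 1.61^2
BMI = 51.85 kg/m^2


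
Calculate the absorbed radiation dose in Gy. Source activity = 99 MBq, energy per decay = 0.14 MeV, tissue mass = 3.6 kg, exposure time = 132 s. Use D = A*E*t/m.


A = 99 MBq = 9.9000e+07 Bq
E = 0.14 MeV = 2.2428e-14 J
D = A*E*t/m = 9.9000e+07*2.2428e-14*132/3.6
D = 8.1414e-05 Gy


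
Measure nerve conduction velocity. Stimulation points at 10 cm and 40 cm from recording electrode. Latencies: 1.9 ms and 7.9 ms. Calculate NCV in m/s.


Distance = (40 - 10) / 100 = 0.3 m
dt = (7.9 - 1.9) / 1000 = 0.006 s
NCV = dist / dt = 50 m/s


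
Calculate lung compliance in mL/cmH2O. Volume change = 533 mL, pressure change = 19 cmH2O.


C = dV / dP
C = 533 / 19
C = 28.05 mL/cmH2O


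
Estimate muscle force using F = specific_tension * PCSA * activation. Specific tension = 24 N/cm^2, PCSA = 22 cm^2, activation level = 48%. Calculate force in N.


F = sigma * PCSA * activation
F = 24 * 22 * 0.48
F = 253.4 N


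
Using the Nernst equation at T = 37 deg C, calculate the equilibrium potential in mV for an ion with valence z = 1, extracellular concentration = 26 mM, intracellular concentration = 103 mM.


E = (RT/(zF)) * ln(C_out/C_in)
T = 37 + 273.15 = 310.15 K
E = (8.314 * 310.15 / (1 * 96485)) * ln(26/103)
E = -36.79 mV


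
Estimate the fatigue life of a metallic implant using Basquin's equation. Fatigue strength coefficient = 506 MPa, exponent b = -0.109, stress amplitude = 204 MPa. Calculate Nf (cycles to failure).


sigma_a = sigma_f' * (2Nf)^b
2Nf = (sigma_a/sigma_f')^(1/b)
2Nf = (204/506)^(1/-0.109)
2Nf = 4163.4442
Nf = 2082


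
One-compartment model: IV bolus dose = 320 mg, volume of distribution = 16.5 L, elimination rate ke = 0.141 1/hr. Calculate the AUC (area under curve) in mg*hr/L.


C0 = Dose/Vd = 320/16.5 = 19.3939 mg/L
AUC = C0/ke = 19.3939/0.141
AUC = 137.5 mg*hr/L


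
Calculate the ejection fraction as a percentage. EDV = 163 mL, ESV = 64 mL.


SV = EDV - ESV = 163 - 64 = 99 mL
EF = SV/EDV * 100 = 99/163 * 100
EF = 60.74%


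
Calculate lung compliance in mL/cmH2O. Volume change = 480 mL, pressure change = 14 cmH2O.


C = dV / dP
C = 480 / 14
C = 34.29 mL/cmH2O


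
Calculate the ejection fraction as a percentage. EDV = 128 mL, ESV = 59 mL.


SV = EDV - ESV = 128 - 59 = 69 mL
EF = SV/EDV * 100 = 69/128 * 100
EF = 53.91%


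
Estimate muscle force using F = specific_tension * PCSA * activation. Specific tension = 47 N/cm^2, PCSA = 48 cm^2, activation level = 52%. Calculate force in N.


F = sigma * PCSA * activation
F = 47 * 48 * 0.52
F = 1173 N


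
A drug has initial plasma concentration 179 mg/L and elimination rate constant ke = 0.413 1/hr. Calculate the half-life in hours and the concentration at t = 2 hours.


t_half = ln(2) / ke = 0.693147 / 0.413 = 1.678 hr
C(t) = C0 * exp(-ke*t) = 179 * exp(-0.413*2)
C(2) = 78.37 mg/L


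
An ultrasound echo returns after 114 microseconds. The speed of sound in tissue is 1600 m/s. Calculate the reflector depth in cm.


depth = c * t / 2
t = 114 us = 1.1400e-04 s
depth = 1600 * 1.1400e-04 / 2
depth = 0.0912 m = 9.12 cm


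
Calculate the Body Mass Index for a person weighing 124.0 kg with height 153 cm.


BMI = weight / height^2
height = 153 cm = 1.53 m
BMI = 124.0 / 1.53^2
BMI = 52.97 kg/m^2


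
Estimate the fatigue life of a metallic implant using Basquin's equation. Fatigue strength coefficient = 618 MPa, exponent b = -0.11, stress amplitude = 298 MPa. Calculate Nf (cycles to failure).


sigma_a = sigma_f' * (2Nf)^b
2Nf = (sigma_a/sigma_f')^(1/b)
2Nf = (298/618)^(1/-0.11)
2Nf = 758.13644
Nf = 379.1


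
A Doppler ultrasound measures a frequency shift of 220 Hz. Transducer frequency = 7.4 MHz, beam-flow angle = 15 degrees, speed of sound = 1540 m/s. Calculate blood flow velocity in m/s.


v = fd * c / (2 * f0 * cos(theta))
v = 220 * 1540 / (2 * 7.4000e+06 * cos(15))
v = 0.0237 m/s


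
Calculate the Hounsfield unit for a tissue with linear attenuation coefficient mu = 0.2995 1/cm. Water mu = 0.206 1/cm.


HU = ((mu_tissue - mu_water) / mu_water) * 1000
HU = ((0.2995 - 0.206) / 0.206) * 1000
HU = 453.9


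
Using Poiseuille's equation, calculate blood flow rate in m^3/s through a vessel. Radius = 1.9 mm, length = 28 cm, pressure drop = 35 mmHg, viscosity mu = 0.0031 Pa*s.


Q = pi*r^4*dP / (8*mu*L)
r = 0.0019 m, L = 0.28 m
dP = 35 mmHg = 4666.27 Pa
Q = 2.7512e-05 m^3/s


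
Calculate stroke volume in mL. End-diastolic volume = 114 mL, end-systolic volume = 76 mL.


SV = EDV - ESV
SV = 114 - 76
SV = 38 mL


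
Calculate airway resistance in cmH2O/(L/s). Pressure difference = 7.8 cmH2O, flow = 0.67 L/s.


R = dP / flow
R = 7.8 / 0.67
R = 11.64 cmH2O/(L/s)


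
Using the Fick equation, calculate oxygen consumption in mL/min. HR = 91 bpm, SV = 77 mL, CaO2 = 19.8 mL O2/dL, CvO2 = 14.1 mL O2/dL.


CO = HR*SV = 91*77/1000 = 7.007 L/min
a-v O2 diff = 19.8 - 14.1 = 5.7 mL/dL
VO2 = CO * (CaO2-CvO2) * 10 dL/L
VO2 = 7.007 * 5.7 * 10
VO2 = 399.4 mL/min


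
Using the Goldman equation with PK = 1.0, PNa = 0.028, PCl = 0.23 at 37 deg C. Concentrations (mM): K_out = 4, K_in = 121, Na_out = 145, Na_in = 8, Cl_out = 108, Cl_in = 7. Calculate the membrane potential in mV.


Vm = (RT/F)*ln((PK*Ko + PNa*Nao + PCl*Cli)/(PK*Ki + PNa*Nai + PCl*Clo))
Numer = 9.67, Denom = 146.064
Vm = -72.56 mV


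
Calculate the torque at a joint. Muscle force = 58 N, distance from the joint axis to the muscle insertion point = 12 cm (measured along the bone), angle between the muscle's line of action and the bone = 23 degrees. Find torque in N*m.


Torque = F * d * sin(theta)   (moment arm = d*sin(theta))
d = 12 cm = 0.12 m
Torque = 58 * 0.12 * sin(23)
Torque = 2.719 N*m


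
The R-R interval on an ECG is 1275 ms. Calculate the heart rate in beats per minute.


HR = 60 / RR_interval(s)
RR = 1275 ms = 1.275 s
HR = 60 / 1.275 = 47.06 bpm


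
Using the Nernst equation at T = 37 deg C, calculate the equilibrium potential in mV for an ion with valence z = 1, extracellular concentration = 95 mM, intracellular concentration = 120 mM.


E = (RT/(zF)) * ln(C_out/C_in)
T = 37 + 273.15 = 310.15 K
E = (8.314 * 310.15 / (1 * 96485)) * ln(95/120)
E = -6.243 mV


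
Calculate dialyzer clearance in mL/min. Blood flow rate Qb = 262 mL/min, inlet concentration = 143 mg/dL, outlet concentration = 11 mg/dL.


K = Qb * (Cb_in - Cb_out) / Cb_in
K = 262 * (143 - 11) / 143
K = 241.8 mL/min


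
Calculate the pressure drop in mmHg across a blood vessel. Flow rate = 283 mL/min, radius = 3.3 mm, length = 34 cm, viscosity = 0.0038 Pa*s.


dP = 8*mu*L*Q / (pi*r^4)
Q = 283 mL/min = 4.71667e-06 m^3/s
dP = 130.853 Pa = 130.853 / 133.322 mmHg = 0.9815 mmHg


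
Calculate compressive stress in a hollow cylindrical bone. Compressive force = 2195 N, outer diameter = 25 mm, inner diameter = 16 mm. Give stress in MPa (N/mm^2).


A = pi*(r_o^2 - r_i^2)
r_o = 12.5 mm, r_i = 8 mm
A = 289.812 mm^2
sigma = F/A = 2195 / 289.812
sigma = 7.574 MPa


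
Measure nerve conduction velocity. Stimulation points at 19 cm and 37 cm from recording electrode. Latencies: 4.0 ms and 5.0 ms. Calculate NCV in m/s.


Distance = (37 - 19) / 100 = 0.18 m
dt = (5.0 - 4.0) / 1000 = 0.001 s
NCV = dist / dt = 180 m/s


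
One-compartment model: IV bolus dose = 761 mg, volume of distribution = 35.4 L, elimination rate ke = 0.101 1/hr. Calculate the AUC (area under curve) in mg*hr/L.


C0 = Dose/Vd = 761/35.4 = 21.4972 mg/L
AUC = C0/ke = 21.4972/0.101
AUC = 212.8 mg*hr/L


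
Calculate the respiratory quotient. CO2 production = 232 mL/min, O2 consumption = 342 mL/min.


RQ = VCO2 / VO2
RQ = 232 / 342
RQ = 0.6784


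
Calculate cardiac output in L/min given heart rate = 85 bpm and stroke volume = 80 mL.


CO = HR * SV
CO = 85 * 80 / 1000
CO = 6.8 L/min


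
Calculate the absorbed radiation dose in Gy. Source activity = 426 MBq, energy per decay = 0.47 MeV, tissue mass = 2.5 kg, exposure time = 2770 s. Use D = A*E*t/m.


A = 426 MBq = 4.2600e+08 Bq
E = 0.47 MeV = 7.5294e-14 J
D = A*E*t/m = 4.2600e+08*7.5294e-14*2770/2.5
D = 0.03554 Gy


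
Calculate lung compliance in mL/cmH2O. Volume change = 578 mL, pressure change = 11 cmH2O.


C = dV / dP
C = 578 / 11
C = 52.55 mL/cmH2O


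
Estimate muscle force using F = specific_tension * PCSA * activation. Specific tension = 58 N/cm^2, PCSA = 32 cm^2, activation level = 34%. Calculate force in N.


F = sigma * PCSA * activation
F = 58 * 32 * 0.34
F = 631 N


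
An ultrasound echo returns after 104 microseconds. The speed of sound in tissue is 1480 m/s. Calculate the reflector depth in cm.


depth = c * t / 2
t = 104 us = 1.0400e-04 s
depth = 1480 * 1.0400e-04 / 2
depth = 0.07696 m = 7.696 cm


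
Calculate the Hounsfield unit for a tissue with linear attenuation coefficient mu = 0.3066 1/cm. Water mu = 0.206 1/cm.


HU = ((mu_tissue - mu_water) / mu_water) * 1000
HU = ((0.3066 - 0.206) / 0.206) * 1000
HU = 488.3


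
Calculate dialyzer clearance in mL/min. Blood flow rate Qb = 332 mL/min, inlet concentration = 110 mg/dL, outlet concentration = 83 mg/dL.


K = Qb * (Cb_in - Cb_out) / Cb_in
K = 332 * (110 - 83) / 110
K = 81.49 mL/min


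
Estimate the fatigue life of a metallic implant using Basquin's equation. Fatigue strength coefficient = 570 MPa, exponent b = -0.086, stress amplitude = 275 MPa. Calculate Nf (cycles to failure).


sigma_a = sigma_f' * (2Nf)^b
2Nf = (sigma_a/sigma_f')^(1/b)
2Nf = (275/570)^(1/-0.086)
2Nf = 4794.2736
Nf = 2397


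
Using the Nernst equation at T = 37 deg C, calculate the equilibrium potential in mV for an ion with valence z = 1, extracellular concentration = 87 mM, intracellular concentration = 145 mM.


E = (RT/(zF)) * ln(C_out/C_in)
T = 37 + 273.15 = 310.15 K
E = (8.314 * 310.15 / (1 * 96485)) * ln(87/145)
E = -13.65 mV


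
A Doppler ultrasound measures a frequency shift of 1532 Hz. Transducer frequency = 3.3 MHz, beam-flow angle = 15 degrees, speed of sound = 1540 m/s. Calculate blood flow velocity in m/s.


v = fd * c / (2 * f0 * cos(theta))
v = 1532 * 1540 / (2 * 3.3000e+06 * cos(15))
v = 0.3701 m/s


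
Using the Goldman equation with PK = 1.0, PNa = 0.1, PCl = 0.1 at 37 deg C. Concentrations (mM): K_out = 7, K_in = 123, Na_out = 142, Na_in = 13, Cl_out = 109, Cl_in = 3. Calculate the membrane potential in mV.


Vm = (RT/F)*ln((PK*Ko + PNa*Nao + PCl*Cli)/(PK*Ki + PNa*Nai + PCl*Clo))
Numer = 21.5, Denom = 135.2
Vm = -49.14 mV


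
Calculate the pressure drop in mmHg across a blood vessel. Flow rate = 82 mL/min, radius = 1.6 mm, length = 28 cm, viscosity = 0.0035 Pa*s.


dP = 8*mu*L*Q / (pi*r^4)
Q = 82 mL/min = 1.36667e-06 m^3/s
dP = 520.415 Pa = 520.415 / 133.322 mmHg = 3.903 mmHg


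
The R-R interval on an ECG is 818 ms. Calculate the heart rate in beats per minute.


HR = 60 / RR_interval(s)
RR = 818 ms = 0.818 s
HR = 60 / 0.818 = 73.35 bpm


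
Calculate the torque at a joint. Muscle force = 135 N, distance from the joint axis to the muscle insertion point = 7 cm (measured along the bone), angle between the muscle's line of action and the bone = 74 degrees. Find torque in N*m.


Torque = F * d * sin(theta)   (moment arm = d*sin(theta))
d = 7 cm = 0.07 m
Torque = 135 * 0.07 * sin(74)
Torque = 9.084 N*m


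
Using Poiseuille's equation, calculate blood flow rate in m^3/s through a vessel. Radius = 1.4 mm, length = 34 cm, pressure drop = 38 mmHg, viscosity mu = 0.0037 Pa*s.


Q = pi*r^4*dP / (8*mu*L)
r = 0.0014 m, L = 0.34 m
dP = 38 mmHg = 5066.236 Pa
Q = 6.0754e-06 m^3/s


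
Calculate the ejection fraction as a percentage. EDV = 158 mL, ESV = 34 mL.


SV = EDV - ESV = 158 - 34 = 124 mL
EF = SV/EDV * 100 = 124/158 * 100
EF = 78.48%


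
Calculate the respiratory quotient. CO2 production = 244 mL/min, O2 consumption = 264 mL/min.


RQ = VCO2 / VO2
RQ = 244 / 264
RQ = 0.9242


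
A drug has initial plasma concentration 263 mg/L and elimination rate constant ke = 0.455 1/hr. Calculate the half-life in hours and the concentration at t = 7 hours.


t_half = ln(2) / ke = 0.693147 / 0.455 = 1.523 hr
C(t) = C0 * exp(-ke*t) = 263 * exp(-0.455*7)
C(7) = 10.88 mg/L


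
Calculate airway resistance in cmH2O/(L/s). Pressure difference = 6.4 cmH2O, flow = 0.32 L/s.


R = dP / flow
R = 6.4 / 0.32
R = 20 cmH2O/(L/s)


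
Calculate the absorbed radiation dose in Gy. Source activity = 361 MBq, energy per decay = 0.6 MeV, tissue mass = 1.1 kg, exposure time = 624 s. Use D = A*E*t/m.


A = 361 MBq = 3.6100e+08 Bq
E = 0.6 MeV = 9.612e-14 J
D = A*E*t/m = 3.6100e+08*9.612e-14*624/1.1
D = 0.01968 Gy


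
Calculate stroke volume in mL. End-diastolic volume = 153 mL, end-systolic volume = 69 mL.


SV = EDV - ESV
SV = 153 - 69
SV = 84 mL


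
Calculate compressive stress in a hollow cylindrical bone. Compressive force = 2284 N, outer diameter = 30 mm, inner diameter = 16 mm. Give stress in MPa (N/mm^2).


A = pi*(r_o^2 - r_i^2)
r_o = 15 mm, r_i = 8 mm
A = 505.796 mm^2
sigma = F/A = 2284 / 505.796
sigma = 4.516 MPa


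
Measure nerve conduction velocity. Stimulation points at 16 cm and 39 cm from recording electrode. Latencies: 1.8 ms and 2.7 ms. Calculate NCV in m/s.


Distance = (39 - 16) / 100 = 0.23 m
dt = (2.7 - 1.8) / 1000 = 9.0000e-04 s
NCV = dist / dt = 255.6 m/s


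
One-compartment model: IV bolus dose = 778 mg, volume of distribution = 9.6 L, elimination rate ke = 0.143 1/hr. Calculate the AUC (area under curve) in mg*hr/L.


C0 = Dose/Vd = 778/9.6 = 81.0417 mg/L
AUC = C0/ke = 81.0417/0.143
AUC = 566.7 mg*hr/L


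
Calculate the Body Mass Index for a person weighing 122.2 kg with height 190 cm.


BMI = weight / height^2
height = 190 cm = 1.9 m
BMI = 122.2 / 1.9^2
BMI = 33.85 kg/m^2


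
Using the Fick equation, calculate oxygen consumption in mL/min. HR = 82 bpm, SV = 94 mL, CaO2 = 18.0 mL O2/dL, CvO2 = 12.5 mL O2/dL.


CO = HR*SV = 82*94/1000 = 7.708 L/min
a-v O2 diff = 18.0 - 12.5 = 5.5 mL/dL
VO2 = CO * (CaO2-CvO2) * 10 dL/L
VO2 = 7.708 * 5.5 * 10
VO2 = 423.9 mL/min


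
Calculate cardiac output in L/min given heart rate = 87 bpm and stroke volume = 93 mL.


CO = HR * SV
CO = 87 * 93 / 1000
CO = 8.091 L/min


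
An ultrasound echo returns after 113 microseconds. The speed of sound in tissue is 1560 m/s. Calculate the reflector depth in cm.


depth = c * t / 2
t = 113 us = 1.1300e-04 s
depth = 1560 * 1.1300e-04 / 2
depth = 0.08814 m = 8.814 cm


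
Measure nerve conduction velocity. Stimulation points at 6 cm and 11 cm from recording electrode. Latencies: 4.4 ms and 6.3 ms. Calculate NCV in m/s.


Distance = (11 - 6) / 100 = 0.05 m
dt = (6.3 - 4.4) / 1000 = 0.0019 s
NCV = dist / dt = 26.32 m/s


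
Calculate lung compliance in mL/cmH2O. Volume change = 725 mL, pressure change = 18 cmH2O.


C = dV / dP
C = 725 / 18
C = 40.28 mL/cmH2O


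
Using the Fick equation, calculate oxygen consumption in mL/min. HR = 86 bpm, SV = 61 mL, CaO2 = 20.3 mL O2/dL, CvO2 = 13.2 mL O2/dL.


CO = HR*SV = 86*61/1000 = 5.246 L/min
a-v O2 diff = 20.3 - 13.2 = 7.1 mL/dL
VO2 = CO * (CaO2-CvO2) * 10 dL/L
VO2 = 5.246 * 7.1 * 10
VO2 = 372.5 mL/min


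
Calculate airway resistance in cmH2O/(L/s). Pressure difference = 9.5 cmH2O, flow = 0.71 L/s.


R = dP / flow
R = 9.5 / 0.71
R = 13.38 cmH2O/(L/s)


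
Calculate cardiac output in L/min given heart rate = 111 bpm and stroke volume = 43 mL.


CO = HR * SV
CO = 111 * 43 / 1000
CO = 4.773 L/min


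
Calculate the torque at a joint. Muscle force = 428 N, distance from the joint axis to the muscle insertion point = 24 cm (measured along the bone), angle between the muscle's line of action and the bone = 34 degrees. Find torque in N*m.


Torque = F * d * sin(theta)   (moment arm = d*sin(theta))
d = 24 cm = 0.24 m
Torque = 428 * 0.24 * sin(34)
Torque = 57.44 N*m


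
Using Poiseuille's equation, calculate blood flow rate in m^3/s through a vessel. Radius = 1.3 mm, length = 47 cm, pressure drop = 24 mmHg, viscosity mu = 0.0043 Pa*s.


Q = pi*r^4*dP / (8*mu*L)
r = 0.0013 m, L = 0.47 m
dP = 24 mmHg = 3199.728 Pa
Q = 1.7757e-06 m^3/s


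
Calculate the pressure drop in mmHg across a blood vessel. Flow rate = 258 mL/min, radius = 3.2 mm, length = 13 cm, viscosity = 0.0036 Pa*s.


dP = 8*mu*L*Q / (pi*r^4)
Q = 258 mL/min = 4.3e-06 m^3/s
dP = 48.8714 Pa = 48.8714 / 133.322 mmHg = 0.3666 mmHg


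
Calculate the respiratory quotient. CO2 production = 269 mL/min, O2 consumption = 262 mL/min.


RQ = VCO2 / VO2
RQ = 269 / 262
RQ = 1.027


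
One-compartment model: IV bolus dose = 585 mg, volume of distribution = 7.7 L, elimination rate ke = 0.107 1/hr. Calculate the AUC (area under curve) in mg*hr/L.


C0 = Dose/Vd = 585/7.7 = 75.974 mg/L
AUC = C0/ke = 75.974/0.107
AUC = 710 mg*hr/L


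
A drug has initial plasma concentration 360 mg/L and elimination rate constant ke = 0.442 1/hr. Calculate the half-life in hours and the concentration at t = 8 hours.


t_half = ln(2) / ke = 0.693147 / 0.442 = 1.568 hr
C(t) = C0 * exp(-ke*t) = 360 * exp(-0.442*8)
C(8) = 10.49 mg/L


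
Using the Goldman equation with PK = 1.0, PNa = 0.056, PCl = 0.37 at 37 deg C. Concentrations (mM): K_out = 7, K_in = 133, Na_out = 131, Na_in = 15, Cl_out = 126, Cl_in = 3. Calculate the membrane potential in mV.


Vm = (RT/F)*ln((PK*Ko + PNa*Nao + PCl*Cli)/(PK*Ki + PNa*Nai + PCl*Clo))
Numer = 15.446, Denom = 180.46
Vm = -65.69 mV


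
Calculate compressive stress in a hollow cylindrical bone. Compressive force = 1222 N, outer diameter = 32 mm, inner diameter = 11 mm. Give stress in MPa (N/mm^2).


A = pi*(r_o^2 - r_i^2)
r_o = 16 mm, r_i = 5.5 mm
A = 709.215 mm^2
sigma = F/A = 1222 / 709.215
sigma = 1.723 MPa


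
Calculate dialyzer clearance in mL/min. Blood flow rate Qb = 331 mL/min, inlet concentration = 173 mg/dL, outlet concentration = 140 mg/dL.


K = Qb * (Cb_in - Cb_out) / Cb_in
K = 331 * (173 - 140) / 173
K = 63.14 mL/min


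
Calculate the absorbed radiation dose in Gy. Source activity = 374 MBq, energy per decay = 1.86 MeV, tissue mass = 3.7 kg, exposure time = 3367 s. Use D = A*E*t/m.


A = 374 MBq = 3.7400e+08 Bq
E = 1.86 MeV = 2.97972e-13 J
D = A*E*t/m = 3.7400e+08*2.97972e-13*3367/3.7
D = 0.1014 Gy


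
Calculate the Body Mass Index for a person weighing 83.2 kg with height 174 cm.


BMI = weight / height^2
height = 174 cm = 1.74 m
BMI = 83.2 / 1.74^2
BMI = 27.48 kg/m^2


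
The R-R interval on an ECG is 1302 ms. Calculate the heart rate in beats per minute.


HR = 60 / RR_interval(s)
RR = 1302 ms = 1.302 s
HR = 60 / 1.302 = 46.08 bpm


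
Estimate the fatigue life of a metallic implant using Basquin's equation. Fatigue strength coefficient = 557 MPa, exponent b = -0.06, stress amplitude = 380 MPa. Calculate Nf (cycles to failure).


sigma_a = sigma_f' * (2Nf)^b
2Nf = (sigma_a/sigma_f')^(1/b)
2Nf = (380/557)^(1/-0.06)
2Nf = 585.94921
Nf = 293


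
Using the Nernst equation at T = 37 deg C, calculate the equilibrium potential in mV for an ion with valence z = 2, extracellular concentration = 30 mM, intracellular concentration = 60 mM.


E = (RT/(zF)) * ln(C_out/C_in)
T = 37 + 273.15 = 310.15 K
E = (8.314 * 310.15 / (2 * 96485)) * ln(30/60)
E = -9.262 mV


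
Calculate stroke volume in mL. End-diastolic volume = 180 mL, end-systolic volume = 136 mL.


SV = EDV - ESV
SV = 180 - 136
SV = 44 mL


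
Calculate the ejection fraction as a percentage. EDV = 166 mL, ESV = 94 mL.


SV = EDV - ESV = 166 - 94 = 72 mL
EF = SV/EDV * 100 = 72/166 * 100
EF = 43.37%


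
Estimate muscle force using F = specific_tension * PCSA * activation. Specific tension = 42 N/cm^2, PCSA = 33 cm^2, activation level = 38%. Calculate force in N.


F = sigma * PCSA * activation
F = 42 * 33 * 0.38
F = 526.7 N


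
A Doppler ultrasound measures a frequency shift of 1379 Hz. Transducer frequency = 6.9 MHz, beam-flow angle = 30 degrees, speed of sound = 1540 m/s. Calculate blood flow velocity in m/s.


v = fd * c / (2 * f0 * cos(theta))
v = 1379 * 1540 / (2 * 6.9000e+06 * cos(30))
v = 0.1777 m/s


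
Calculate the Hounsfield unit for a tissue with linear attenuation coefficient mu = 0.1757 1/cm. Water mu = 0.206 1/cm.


HU = ((mu_tissue - mu_water) / mu_water) * 1000
HU = ((0.1757 - 0.206) / 0.206) * 1000
HU = -147.1


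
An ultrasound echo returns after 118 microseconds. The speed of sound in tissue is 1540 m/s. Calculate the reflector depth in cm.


depth = c * t / 2
t = 118 us = 1.1800e-04 s
depth = 1540 * 1.1800e-04 / 2
depth = 0.09086 m = 9.086 cm


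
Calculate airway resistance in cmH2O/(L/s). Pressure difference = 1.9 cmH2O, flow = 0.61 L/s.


R = dP / flow
R = 1.9 / 0.61
R = 3.115 cmH2O/(L/s)


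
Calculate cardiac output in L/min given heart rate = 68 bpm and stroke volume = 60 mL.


CO = HR * SV
CO = 68 * 60 / 1000
CO = 4.08 L/min


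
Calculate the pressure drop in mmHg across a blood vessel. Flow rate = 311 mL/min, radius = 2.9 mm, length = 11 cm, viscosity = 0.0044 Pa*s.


dP = 8*mu*L*Q / (pi*r^4)
Q = 311 mL/min = 5.18333e-06 m^3/s
dP = 90.3238 Pa = 90.3238 / 133.322 mmHg = 0.6775 mmHg


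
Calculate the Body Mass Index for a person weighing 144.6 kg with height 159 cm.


BMI = weight / height^2
height = 159 cm = 1.59 m
BMI = 144.6 / 1.59^2
BMI = 57.2 kg/m^2


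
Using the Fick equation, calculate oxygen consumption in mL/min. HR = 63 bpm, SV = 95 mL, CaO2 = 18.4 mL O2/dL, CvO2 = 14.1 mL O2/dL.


CO = HR*SV = 63*95/1000 = 5.985 L/min
a-v O2 diff = 18.4 - 14.1 = 4.3 mL/dL
VO2 = CO * (CaO2-CvO2) * 10 dL/L
VO2 = 5.985 * 4.3 * 10
VO2 = 257.4 mL/min


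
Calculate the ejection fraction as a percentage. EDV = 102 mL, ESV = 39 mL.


SV = EDV - ESV = 102 - 39 = 63 mL
EF = SV/EDV * 100 = 63/102 * 100
EF = 61.76%


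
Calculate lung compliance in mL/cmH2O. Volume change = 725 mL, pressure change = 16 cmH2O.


C = dV / dP
C = 725 / 16
C = 45.31 mL/cmH2O


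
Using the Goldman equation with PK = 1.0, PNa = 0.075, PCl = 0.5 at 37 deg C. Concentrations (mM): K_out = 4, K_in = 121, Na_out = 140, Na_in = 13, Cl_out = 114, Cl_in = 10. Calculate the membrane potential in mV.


Vm = (RT/F)*ln((PK*Ko + PNa*Nao + PCl*Cli)/(PK*Ki + PNa*Nai + PCl*Clo))
Numer = 19.5, Denom = 178.975
Vm = -59.25 mV


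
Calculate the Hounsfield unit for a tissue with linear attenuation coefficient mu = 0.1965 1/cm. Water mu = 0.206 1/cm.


HU = ((mu_tissue - mu_water) / mu_water) * 1000
HU = ((0.1965 - 0.206) / 0.206) * 1000
HU = -46.12


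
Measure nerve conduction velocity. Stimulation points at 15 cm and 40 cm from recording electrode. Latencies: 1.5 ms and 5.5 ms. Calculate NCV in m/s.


Distance = (40 - 15) / 100 = 0.25 m
dt = (5.5 - 1.5) / 1000 = 0.004 s
NCV = dist / dt = 62.5 m/s


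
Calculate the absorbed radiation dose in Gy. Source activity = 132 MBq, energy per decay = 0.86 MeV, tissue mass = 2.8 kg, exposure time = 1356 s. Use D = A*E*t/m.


A = 132 MBq = 1.3200e+08 Bq
E = 0.86 MeV = 1.37772e-13 J
D = A*E*t/m = 1.3200e+08*1.37772e-13*1356/2.8
D = 0.008807 Gy


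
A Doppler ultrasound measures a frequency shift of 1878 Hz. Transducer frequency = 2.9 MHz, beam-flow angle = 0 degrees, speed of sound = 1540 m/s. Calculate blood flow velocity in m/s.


v = fd * c / (2 * f0 * cos(theta))
v = 1878 * 1540 / (2 * 2.9000e+06 * cos(0))
v = 0.4986 m/s


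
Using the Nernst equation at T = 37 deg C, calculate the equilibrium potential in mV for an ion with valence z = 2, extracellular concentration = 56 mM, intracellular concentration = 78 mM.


E = (RT/(zF)) * ln(C_out/C_in)
T = 37 + 273.15 = 310.15 K
E = (8.314 * 310.15 / (2 * 96485)) * ln(56/78)
E = -4.428 mV


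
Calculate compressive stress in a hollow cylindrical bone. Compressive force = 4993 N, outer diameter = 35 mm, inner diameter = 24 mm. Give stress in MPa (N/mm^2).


A = pi*(r_o^2 - r_i^2)
r_o = 17.5 mm, r_i = 12 mm
A = 509.723 mm^2
sigma = F/A = 4993 / 509.723
sigma = 9.796 MPa


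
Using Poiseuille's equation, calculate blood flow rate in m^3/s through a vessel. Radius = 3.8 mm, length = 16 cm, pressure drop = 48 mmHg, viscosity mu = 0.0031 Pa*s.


Q = pi*r^4*dP / (8*mu*L)
r = 0.0038 m, L = 0.16 m
dP = 48 mmHg = 6399.456 Pa
Q = 0.001056 m^3/s


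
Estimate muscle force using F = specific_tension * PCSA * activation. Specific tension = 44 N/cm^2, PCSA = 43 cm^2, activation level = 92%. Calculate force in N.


F = sigma * PCSA * activation
F = 44 * 43 * 0.92
F = 1741 N


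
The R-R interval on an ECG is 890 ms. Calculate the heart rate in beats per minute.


HR = 60 / RR_interval(s)
RR = 890 ms = 0.89 s
HR = 60 / 0.89 = 67.42 bpm


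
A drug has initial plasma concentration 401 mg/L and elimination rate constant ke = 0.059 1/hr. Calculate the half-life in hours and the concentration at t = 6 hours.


t_half = ln(2) / ke = 0.693147 / 0.059 = 11.75 hr
C(t) = C0 * exp(-ke*t) = 401 * exp(-0.059*6)
C(6) = 281.5 mg/L


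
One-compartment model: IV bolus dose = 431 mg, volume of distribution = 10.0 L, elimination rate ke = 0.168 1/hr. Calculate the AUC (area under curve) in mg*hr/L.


C0 = Dose/Vd = 431/10.0 = 43.1 mg/L
AUC = C0/ke = 43.1/0.168
AUC = 256.5 mg*hr/L


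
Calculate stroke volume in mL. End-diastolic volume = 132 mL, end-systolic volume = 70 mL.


SV = EDV - ESV
SV = 132 - 70
SV = 62 mL


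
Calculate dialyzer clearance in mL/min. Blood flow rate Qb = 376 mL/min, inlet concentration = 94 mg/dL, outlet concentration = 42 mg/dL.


K = Qb * (Cb_in - Cb_out) / Cb_in
K = 376 * (94 - 42) / 94
K = 208 mL/min


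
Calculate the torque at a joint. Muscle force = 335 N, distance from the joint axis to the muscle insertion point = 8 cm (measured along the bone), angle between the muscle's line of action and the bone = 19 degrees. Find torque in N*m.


Torque = F * d * sin(theta)   (moment arm = d*sin(theta))
d = 8 cm = 0.08 m
Torque = 335 * 0.08 * sin(19)
Torque = 8.725 N*m


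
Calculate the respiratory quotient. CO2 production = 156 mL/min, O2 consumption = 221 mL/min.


RQ = VCO2 / VO2
RQ = 156 / 221
RQ = 0.7059


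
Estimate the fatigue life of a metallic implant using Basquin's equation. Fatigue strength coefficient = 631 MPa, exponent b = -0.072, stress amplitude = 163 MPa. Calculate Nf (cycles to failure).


sigma_a = sigma_f' * (2Nf)^b
2Nf = (sigma_a/sigma_f')^(1/b)
2Nf = (163/631)^(1/-0.072)
2Nf = 1.4603899e+08
Nf = 7.3019e+07


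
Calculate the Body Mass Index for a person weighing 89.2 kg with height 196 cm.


BMI = weight / height^2
height = 196 cm = 1.96 m
BMI = 89.2 / 1.96^2
BMI = 23.22 kg/m^2


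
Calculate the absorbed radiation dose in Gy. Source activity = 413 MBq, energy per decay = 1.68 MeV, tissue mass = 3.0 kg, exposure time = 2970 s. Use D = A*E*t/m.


A = 413 MBq = 4.1300e+08 Bq
E = 1.68 MeV = 2.69136e-13 J
D = A*E*t/m = 4.1300e+08*2.69136e-13*2970/3.0
D = 0.11 Gy


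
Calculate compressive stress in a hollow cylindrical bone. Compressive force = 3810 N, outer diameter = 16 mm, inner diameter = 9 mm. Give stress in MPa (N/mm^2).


A = pi*(r_o^2 - r_i^2)
r_o = 8 mm, r_i = 4.5 mm
A = 137.445 mm^2
sigma = F/A = 3810 / 137.445
sigma = 27.72 MPa


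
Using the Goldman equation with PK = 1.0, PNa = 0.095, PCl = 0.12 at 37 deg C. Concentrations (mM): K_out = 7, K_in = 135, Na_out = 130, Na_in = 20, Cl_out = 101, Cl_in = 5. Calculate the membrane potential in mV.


Vm = (RT/F)*ln((PK*Ko + PNa*Nao + PCl*Cli)/(PK*Ki + PNa*Nai + PCl*Clo))
Numer = 19.95, Denom = 149.02
Vm = -53.74 mV


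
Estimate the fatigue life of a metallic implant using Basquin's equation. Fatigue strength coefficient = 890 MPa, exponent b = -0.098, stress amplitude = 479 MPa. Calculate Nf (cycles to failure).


sigma_a = sigma_f' * (2Nf)^b
2Nf = (sigma_a/sigma_f')^(1/b)
2Nf = (479/890)^(1/-0.098)
2Nf = 556.4857
Nf = 278.2


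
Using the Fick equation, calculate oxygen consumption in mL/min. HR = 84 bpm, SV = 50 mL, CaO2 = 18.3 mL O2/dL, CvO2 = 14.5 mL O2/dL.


CO = HR*SV = 84*50/1000 = 4.2 L/min
a-v O2 diff = 18.3 - 14.5 = 3.8 mL/dL
VO2 = CO * (CaO2-CvO2) * 10 dL/L
VO2 = 4.2 * 3.8 * 10
VO2 = 159.6 mL/min


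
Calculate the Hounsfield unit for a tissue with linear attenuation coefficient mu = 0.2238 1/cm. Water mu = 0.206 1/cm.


HU = ((mu_tissue - mu_water) / mu_water) * 1000
HU = ((0.2238 - 0.206) / 0.206) * 1000
HU = 86.41


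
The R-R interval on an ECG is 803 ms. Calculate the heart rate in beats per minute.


HR = 60 / RR_interval(s)
RR = 803 ms = 0.803 s
HR = 60 / 0.803 = 74.72 bpm


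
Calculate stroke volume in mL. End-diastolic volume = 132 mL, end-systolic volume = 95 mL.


SV = EDV - ESV
SV = 132 - 95
SV = 37 mL


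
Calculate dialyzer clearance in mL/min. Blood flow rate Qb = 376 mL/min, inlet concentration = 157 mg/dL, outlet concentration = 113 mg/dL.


K = Qb * (Cb_in - Cb_out) / Cb_in
K = 376 * (157 - 113) / 157
K = 105.4 mL/min


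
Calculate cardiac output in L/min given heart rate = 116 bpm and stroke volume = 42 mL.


CO = HR * SV
CO = 116 * 42 / 1000
CO = 4.872 L/min


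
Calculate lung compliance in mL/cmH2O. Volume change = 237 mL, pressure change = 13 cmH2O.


C = dV / dP
C = 237 / 13
C = 18.23 mL/cmH2O


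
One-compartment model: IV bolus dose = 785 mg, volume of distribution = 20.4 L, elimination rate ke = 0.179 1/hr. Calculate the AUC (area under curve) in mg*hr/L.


C0 = Dose/Vd = 785/20.4 = 38.4804 mg/L
AUC = C0/ke = 38.4804/0.179
AUC = 215 mg*hr/L


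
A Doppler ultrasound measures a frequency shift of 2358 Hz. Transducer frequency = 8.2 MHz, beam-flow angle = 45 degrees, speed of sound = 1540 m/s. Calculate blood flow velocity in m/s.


v = fd * c / (2 * f0 * cos(theta))
v = 2358 * 1540 / (2 * 8.2000e+06 * cos(45))
v = 0.3131 m/s


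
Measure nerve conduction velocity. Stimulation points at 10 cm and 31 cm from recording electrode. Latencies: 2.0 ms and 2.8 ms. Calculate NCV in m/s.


Distance = (31 - 10) / 100 = 0.21 m
dt = (2.8 - 2.0) / 1000 = 8.0000e-04 s
NCV = dist / dt = 262.5 m/s


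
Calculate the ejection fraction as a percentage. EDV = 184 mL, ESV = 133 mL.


SV = EDV - ESV = 184 - 133 = 51 mL
EF = SV/EDV * 100 = 51/184 * 100
EF = 27.72%


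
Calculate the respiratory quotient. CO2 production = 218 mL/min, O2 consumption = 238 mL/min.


RQ = VCO2 / VO2
RQ = 218 / 238
RQ = 0.916


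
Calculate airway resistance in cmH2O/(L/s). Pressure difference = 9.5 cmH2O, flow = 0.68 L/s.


R = dP / flow
R = 9.5 / 0.68
R = 13.97 cmH2O/(L/s)


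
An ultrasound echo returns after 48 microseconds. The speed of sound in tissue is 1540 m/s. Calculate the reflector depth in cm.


depth = c * t / 2
t = 48 us = 4.8000e-05 s
depth = 1540 * 4.8000e-05 / 2
depth = 0.03696 m = 3.696 cm


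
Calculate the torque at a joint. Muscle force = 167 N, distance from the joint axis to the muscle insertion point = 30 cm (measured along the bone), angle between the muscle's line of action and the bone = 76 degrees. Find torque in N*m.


Torque = F * d * sin(theta)   (moment arm = d*sin(theta))
d = 30 cm = 0.3 m
Torque = 167 * 0.3 * sin(76)
Torque = 48.61 N*m


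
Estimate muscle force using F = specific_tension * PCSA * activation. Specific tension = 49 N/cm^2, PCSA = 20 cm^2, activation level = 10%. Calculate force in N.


F = sigma * PCSA * activation
F = 49 * 20 * 0.1
F = 98 N


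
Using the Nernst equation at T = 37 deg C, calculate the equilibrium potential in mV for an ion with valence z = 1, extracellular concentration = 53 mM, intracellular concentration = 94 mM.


E = (RT/(zF)) * ln(C_out/C_in)
T = 37 + 273.15 = 310.15 K
E = (8.314 * 310.15 / (1 * 96485)) * ln(53/94)
E = -15.31 mV


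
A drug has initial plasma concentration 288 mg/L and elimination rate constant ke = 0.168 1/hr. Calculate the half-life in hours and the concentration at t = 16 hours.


t_half = ln(2) / ke = 0.693147 / 0.168 = 4.126 hr
C(t) = C0 * exp(-ke*t) = 288 * exp(-0.168*16)
C(16) = 19.59 mg/L
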